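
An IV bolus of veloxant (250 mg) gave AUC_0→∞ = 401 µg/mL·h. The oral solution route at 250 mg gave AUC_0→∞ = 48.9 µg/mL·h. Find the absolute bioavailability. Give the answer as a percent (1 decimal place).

F = (AUC_ev / D_ev) / (AUC_iv / D_iv)
  = (48.9/250) / (401/250)
  = 0.1956 / 1.604 = 0.1219
  = 12.19%

F = 12.2%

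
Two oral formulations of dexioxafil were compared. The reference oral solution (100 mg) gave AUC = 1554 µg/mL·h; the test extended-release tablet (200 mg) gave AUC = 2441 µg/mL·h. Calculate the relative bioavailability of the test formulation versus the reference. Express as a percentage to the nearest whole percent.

F_rel = (AUC_test/D_test) / (AUC_ref/D_ref)
      = (2441/200) / (1554/100)
      = 12.205 / 15.54 = 0.7854 = 78.54%

F_rel = 79%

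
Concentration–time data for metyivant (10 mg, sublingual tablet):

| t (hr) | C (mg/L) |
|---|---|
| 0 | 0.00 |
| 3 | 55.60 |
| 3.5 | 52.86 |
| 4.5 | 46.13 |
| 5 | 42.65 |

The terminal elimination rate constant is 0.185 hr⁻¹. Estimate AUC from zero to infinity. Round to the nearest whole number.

AUC = 413 mg/L·hr

Trapezoidal AUC_0→5:
  [0→3]: (0.00+55.60)/2 × 3 = 83.4
  [3→3.5]: (55.60+52.86)/2 × 0.5 = 27.115
  [3.5→4.5]: (52.86+46.13)/2 × 1 = 49.495
  [4.5→5]: (46.13+42.65)/2 × 0.5 = 22.195
  Sum = 182.205 mg/L·hr
Extrapolated tail: C_last / k_e = 42.65 / 0.185 = 230.541
AUC_0→∞ = 182.205 + 230.541 = 412.746 mg/L·hr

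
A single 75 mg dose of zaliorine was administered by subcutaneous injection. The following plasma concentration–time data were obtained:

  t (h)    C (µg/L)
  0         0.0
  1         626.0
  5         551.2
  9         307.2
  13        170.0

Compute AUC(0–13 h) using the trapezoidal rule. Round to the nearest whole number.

AUC = 5339 µg/L·h

Trapezoidal AUC_0→13:
  [0→1]: (0.0+626.0)/2 × 1 = 313.0
  [1→5]: (626.0+551.2)/2 × 4 = 2354.4
  [5→9]: (551.2+307.2)/2 × 4 = 1716.8
  [9→13]: (307.2+170.0)/2 × 4 = 954.4
  Sum = 5338.6 µg/L·h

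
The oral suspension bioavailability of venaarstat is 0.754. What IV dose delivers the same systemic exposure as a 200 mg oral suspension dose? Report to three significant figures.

D_iv = 151 mg

Systemic exposure from an extravascular dose = F × D_ev, so the equivalent IV dose is F × D_ev.
D_iv = F × D_ev = 0.754 × 200 = 150.8 mg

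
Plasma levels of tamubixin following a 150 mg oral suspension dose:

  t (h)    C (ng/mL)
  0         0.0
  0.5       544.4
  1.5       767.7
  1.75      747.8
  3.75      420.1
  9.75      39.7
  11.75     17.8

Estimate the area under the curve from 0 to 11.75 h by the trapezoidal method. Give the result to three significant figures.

Trapezoidal AUC_0→11.75:
  [0→0.5]: (0.0+544.4)/2 × 0.5 = 136.1
  [0.5→1.5]: (544.4+767.7)/2 × 1 = 656.05
  [1.5→1.75]: (767.7+747.8)/2 × 0.25 = 189.4375
  [1.75→3.75]: (747.8+420.1)/2 × 2 = 1167.9
  [3.75→9.75]: (420.1+39.7)/2 × 6 = 1379.4
  [9.75→11.75]: (39.7+17.8)/2 × 2 = 57.5
  Sum = 3586.3875 ng/mL·h

AUC = 3590 ng/mL·h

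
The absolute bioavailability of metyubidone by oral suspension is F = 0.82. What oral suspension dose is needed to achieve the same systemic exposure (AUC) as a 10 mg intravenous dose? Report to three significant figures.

For equal systemic exposure: F × D_ev = D_iv
D_ev = D_iv / F = 10 / 0.82 = 12.1951 mg

D_oral = 12.2 mg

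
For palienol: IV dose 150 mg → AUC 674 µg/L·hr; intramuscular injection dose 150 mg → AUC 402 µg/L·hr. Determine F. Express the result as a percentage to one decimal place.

F = 59.6%

F = (AUC_ev / D_ev) / (AUC_iv / D_iv)
  = (402/150) / (674/150)
  = 2.68 / 4.49333 = 0.5964
  = 59.64%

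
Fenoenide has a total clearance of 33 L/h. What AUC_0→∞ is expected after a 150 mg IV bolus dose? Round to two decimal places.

AUC = 4.55 mg/L·h

AUC_0→∞ = Dose_iv / CL
        = 150 / 33 = 4.54545 mg/L·h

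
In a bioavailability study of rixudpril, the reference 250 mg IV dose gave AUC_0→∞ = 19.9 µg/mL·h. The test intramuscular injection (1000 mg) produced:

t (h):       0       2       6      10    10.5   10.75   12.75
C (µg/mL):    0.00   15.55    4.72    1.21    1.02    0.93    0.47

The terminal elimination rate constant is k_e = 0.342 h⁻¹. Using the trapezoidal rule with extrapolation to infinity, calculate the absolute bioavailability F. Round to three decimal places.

F = 0.899

Trapezoidal AUC_0→12.75 (intramuscular injection):
  [0→2]: (0.00+15.55)/2 × 2 = 15.55
  [2→6]: (15.55+4.72)/2 × 4 = 40.54
  [6→10]: (4.72+1.21)/2 × 4 = 11.86
  [10→10.5]: (1.21+1.02)/2 × 0.5 = 0.5575
  [10.5→10.75]: (1.02+0.93)/2 × 0.25 = 0.24375
  [10.75→12.75]: (0.93+0.47)/2 × 2 = 1.4
  Sum = 70.15125 µg/mL·h
Tail: C_last/k_e = 0.47/0.342 = 1.374
AUC_0→∞ (intramuscular injection) = 70.15125 + 1.374 = 71.52525 µg/mL·h
F = (AUC_ev/D_ev)/(AUC_iv/D_iv) = (71.52525/1000)/(19.9/250) = 0.07152525/0.0796 = 0.8986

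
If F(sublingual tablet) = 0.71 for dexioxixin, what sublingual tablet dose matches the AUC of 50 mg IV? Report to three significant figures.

For equal systemic exposure: F × D_ev = D_iv
D_ev = D_iv / F = 50 / 0.71 = 70.4225 mg

D_sublingual = 70.4 mg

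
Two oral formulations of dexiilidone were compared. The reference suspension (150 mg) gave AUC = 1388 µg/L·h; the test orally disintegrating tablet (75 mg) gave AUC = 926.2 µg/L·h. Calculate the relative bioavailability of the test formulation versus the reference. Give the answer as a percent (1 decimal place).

F_rel = 133.5%

F_rel = (AUC_test/D_test) / (AUC_ref/D_ref)
      = (926.2/75) / (1388/150)
      = 12.3493 / 9.25333 = 1.3346 = 133.46%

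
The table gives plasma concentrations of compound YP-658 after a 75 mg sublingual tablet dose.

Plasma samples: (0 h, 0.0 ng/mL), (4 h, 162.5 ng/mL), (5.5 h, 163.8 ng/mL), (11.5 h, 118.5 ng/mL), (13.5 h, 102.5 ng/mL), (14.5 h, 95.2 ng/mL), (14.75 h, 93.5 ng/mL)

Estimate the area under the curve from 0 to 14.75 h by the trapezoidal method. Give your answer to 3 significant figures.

AUC = 1760 ng/mL·h

Trapezoidal AUC_0→14.75:
  [0→4]: (0.0+162.5)/2 × 4 = 325.0
  [4→5.5]: (162.5+163.8)/2 × 1.5 = 244.725
  [5.5→11.5]: (163.8+118.5)/2 × 6 = 846.9
  [11.5→13.5]: (118.5+102.5)/2 × 2 = 221.0
  [13.5→14.5]: (102.5+95.2)/2 × 1 = 98.85
  [14.5→14.75]: (95.2+93.5)/2 × 0.25 = 23.5875
  Sum = 1760.0625 ng/mL·h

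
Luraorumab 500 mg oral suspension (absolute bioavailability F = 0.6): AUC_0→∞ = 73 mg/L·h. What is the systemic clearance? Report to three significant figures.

CL = 4.11 L/h

CL = F × Dose / AUC_0→∞
   = 0.6 × 500 / 73 = 4.10959 L/h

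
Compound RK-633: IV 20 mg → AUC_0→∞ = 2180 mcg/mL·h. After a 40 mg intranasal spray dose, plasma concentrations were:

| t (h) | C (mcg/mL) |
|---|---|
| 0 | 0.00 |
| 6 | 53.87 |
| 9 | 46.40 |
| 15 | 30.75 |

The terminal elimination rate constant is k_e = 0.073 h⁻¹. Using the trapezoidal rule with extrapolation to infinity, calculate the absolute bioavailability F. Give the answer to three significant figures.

Trapezoidal AUC_0→15 (intranasal spray):
  [0→6]: (0.00+53.87)/2 × 6 = 161.61
  [6→9]: (53.87+46.40)/2 × 3 = 150.405
  [9→15]: (46.40+30.75)/2 × 6 = 231.45
  Sum = 543.465 mcg/mL·h
Tail: C_last/k_e = 30.75/0.073 = 421.233
AUC_0→∞ (intranasal spray) = 543.465 + 421.233 = 964.698 mcg/mL·h
F = (AUC_ev/D_ev)/(AUC_iv/D_iv) = (964.698/40)/(2180/20) = 24.11745/109 = 0.2213

F = 0.221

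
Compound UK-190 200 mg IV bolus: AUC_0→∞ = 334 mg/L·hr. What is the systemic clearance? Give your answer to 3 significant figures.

CL = 0.599 L/hr

CL = Dose_iv / AUC_0→∞
   = 200 / 334 = 0.598802 L/hr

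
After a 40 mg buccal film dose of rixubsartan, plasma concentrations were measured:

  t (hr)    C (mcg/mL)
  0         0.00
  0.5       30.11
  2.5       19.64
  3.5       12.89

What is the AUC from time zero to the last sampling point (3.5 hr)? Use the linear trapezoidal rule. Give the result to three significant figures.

AUC = 73.5 mcg/mL·hr

Trapezoidal AUC_0→3.5:
  [0→0.5]: (0.00+30.11)/2 × 0.5 = 7.5275
  [0.5→2.5]: (30.11+19.64)/2 × 2 = 49.75
  [2.5→3.5]: (19.64+12.89)/2 × 1 = 16.265
  Sum = 73.5425 mcg/mL·hr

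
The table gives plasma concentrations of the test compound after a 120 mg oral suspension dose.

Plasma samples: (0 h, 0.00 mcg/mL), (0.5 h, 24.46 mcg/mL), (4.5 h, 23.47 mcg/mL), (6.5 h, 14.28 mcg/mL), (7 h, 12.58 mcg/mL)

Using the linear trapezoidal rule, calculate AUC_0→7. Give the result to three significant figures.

Trapezoidal AUC_0→7:
  [0→0.5]: (0.00+24.46)/2 × 0.5 = 6.115
  [0.5→4.5]: (24.46+23.47)/2 × 4 = 95.86
  [4.5→6.5]: (23.47+14.28)/2 × 2 = 37.75
  [6.5→7]: (14.28+12.58)/2 × 0.5 = 6.715
  Sum = 146.44 mcg/mL·h

AUC = 146 mcg/mL·h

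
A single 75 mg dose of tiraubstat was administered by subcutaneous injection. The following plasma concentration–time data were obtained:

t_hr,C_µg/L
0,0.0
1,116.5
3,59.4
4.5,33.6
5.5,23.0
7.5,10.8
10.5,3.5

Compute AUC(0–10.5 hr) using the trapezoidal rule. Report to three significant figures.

AUC = 387 µg/L·hr

Trapezoidal AUC_0→10.5:
  [0→1]: (0.0+116.5)/2 × 1 = 58.25
  [1→3]: (116.5+59.4)/2 × 2 = 175.9
  [3→4.5]: (59.4+33.6)/2 × 1.5 = 69.75
  [4.5→5.5]: (33.6+23.0)/2 × 1 = 28.3
  [5.5→7.5]: (23.0+10.8)/2 × 2 = 33.8
  [7.5→10.5]: (10.8+3.5)/2 × 3 = 21.45
  Sum = 387.45 µg/L·hr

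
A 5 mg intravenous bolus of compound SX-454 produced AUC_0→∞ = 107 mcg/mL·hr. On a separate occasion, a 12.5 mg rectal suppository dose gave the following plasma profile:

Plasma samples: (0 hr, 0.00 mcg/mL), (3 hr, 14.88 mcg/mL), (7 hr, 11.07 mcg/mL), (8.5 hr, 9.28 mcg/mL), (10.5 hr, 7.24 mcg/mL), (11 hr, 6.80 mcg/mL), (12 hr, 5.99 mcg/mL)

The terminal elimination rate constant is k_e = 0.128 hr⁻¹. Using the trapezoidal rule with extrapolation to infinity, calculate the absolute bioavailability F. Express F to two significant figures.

F = 0.61

Trapezoidal AUC_0→12 (rectal suppository):
  [0→3]: (0.00+14.88)/2 × 3 = 22.32
  [3→7]: (14.88+11.07)/2 × 4 = 51.9
  [7→8.5]: (11.07+9.28)/2 × 1.5 = 15.2625
  [8.5→10.5]: (9.28+7.24)/2 × 2 = 16.52
  [10.5→11]: (7.24+6.80)/2 × 0.5 = 3.51
  [11→12]: (6.80+5.99)/2 × 1 = 6.395
  Sum = 115.9075 mcg/mL·hr
Tail: C_last/k_e = 5.99/0.128 = 46.797
AUC_0→∞ (rectal suppository) = 115.9075 + 46.797 = 162.7045 mcg/mL·hr
F = (AUC_ev/D_ev)/(AUC_iv/D_iv) = (162.7045/12.5)/(107/5) = 13.01636/21.4 = 0.6082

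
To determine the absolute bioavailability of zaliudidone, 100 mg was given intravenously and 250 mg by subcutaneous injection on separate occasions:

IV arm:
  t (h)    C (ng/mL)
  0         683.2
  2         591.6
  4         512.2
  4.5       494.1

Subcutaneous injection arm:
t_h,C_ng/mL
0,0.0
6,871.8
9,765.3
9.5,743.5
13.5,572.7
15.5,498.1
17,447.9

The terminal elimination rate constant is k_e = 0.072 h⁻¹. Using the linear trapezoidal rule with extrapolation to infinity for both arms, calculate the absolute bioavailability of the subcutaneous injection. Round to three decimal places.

Trapezoidal AUC_0→4.5 (IV):
  [0→2]: (683.2+591.6)/2 × 2 = 1274.8
  [2→4]: (591.6+512.2)/2 × 2 = 1103.8
  [4→4.5]: (512.2+494.1)/2 × 0.5 = 251.575
  Sum = 2630.175 ng/mL·h
IV tail: 494.1/0.072 = 6862.500; AUC_iv,0→∞ = 2630.175 + 6862.500 = 9492.675 ng/mL·h
Trapezoidal AUC_0→17 (subcutaneous injection):
  [0→6]: (0.0+871.8)/2 × 6 = 2615.4
  [6→9]: (871.8+765.3)/2 × 3 = 2455.65
  [9→9.5]: (765.3+743.5)/2 × 0.5 = 377.2
  [9.5→13.5]: (743.5+572.7)/2 × 4 = 2632.4
  [13.5→15.5]: (572.7+498.1)/2 × 2 = 1070.8
  [15.5→17]: (498.1+447.9)/2 × 1.5 = 709.5
  Sum = 9860.95 ng/mL·h
subcutaneous injection tail: 447.9/0.072 = 6220.833; AUC_ev,0→∞ = 9860.95 + 6220.833 = 16081.783 ng/mL·h
F = (AUC_ev/D_ev)/(AUC_iv/D_iv) = (16081.783/250)/(9492.675/100) = 64.327132/94.92675 = 0.6777

F = 0.678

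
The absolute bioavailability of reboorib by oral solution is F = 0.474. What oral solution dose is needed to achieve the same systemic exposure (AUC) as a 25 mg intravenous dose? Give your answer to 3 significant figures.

For equal systemic exposure: F × D_ev = D_iv
D_ev = D_iv / F = 25 / 0.474 = 52.7426 mg

D_oral = 52.7 mg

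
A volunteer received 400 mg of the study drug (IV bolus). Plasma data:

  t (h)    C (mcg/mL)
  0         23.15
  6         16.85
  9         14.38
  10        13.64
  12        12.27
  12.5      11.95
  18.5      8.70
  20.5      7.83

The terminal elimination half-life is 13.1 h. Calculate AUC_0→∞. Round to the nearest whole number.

Trapezoidal AUC_0→20.5:
  [0→6]: (23.15+16.85)/2 × 6 = 120.0
  [6→9]: (16.85+14.38)/2 × 3 = 46.845
  [9→10]: (14.38+13.64)/2 × 1 = 14.01
  [10→12]: (13.64+12.27)/2 × 2 = 25.91
  [12→12.5]: (12.27+11.95)/2 × 0.5 = 6.055
  [12.5→18.5]: (11.95+8.70)/2 × 6 = 61.95
  [18.5→20.5]: (8.70+7.83)/2 × 2 = 16.53
  Sum = 291.3 mcg/mL·h
k_e = ln2 / t½ = 0.693147 / 13.1 = 0.0529 h^-1
Extrapolated tail: C_last / k_e = 7.83 / 0.0529 = 148.015
AUC_0→∞ = 291.3 + 148.015 = 439.315 mcg/mL·h

AUC = 439 mcg/mL·h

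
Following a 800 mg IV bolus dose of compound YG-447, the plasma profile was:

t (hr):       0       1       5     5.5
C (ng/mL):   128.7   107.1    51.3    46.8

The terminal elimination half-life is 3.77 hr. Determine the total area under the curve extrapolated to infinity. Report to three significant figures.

AUC = 714 ng/mL·hr

Trapezoidal AUC_0→5.5:
  [0→1]: (128.7+107.1)/2 × 1 = 117.9
  [1→5]: (107.1+51.3)/2 × 4 = 316.8
  [5→5.5]: (51.3+46.8)/2 × 0.5 = 24.525
  Sum = 459.225 ng/mL·hr
k_e = ln2 / t½ = 0.693147 / 3.77 = 0.1839 hr^-1
Extrapolated tail: C_last / k_e = 46.8 / 0.1839 = 254.486
AUC_0→∞ = 459.225 + 254.486 = 713.711 ng/mL·hr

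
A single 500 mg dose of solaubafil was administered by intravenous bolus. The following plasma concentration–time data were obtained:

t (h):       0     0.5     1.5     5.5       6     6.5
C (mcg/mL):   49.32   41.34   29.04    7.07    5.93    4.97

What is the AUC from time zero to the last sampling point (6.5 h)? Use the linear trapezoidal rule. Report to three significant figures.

Trapezoidal AUC_0→6.5:
  [0→0.5]: (49.32+41.34)/2 × 0.5 = 22.665
  [0.5→1.5]: (41.34+29.04)/2 × 1 = 35.19
  [1.5→5.5]: (29.04+7.07)/2 × 4 = 72.22
  [5.5→6]: (7.07+5.93)/2 × 0.5 = 3.25
  [6→6.5]: (5.93+4.97)/2 × 0.5 = 2.725
  Sum = 136.05 mcg/mL·h

AUC = 136 mcg/mL·h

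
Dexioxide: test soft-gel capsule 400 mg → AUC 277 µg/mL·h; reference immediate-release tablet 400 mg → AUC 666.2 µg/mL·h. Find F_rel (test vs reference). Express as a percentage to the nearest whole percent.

F_rel = (AUC_test/D_test) / (AUC_ref/D_ref)
      = (277/400) / (666.2/400)
      = 0.6925 / 1.6655 = 0.4158 = 41.58%

F_rel = 42%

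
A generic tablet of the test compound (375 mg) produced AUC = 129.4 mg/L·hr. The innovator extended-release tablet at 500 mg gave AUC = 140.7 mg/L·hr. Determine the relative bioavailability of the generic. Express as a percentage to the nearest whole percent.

F_rel = 123%

F_rel = (AUC_test/D_test) / (AUC_ref/D_ref)
      = (129.4/375) / (140.7/500)
      = 0.345067 / 0.2814 = 1.2263 = 122.63%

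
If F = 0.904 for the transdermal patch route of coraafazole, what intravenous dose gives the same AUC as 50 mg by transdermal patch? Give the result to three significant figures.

Systemic exposure from an extravascular dose = F × D_ev, so the equivalent IV dose is F × D_ev.
D_iv = F × D_ev = 0.904 × 50 = 45.2 mg

D_iv = 45.2 mg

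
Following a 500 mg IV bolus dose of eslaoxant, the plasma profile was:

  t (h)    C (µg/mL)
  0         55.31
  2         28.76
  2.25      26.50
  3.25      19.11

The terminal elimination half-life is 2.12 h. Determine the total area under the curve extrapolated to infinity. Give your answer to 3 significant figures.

Trapezoidal AUC_0→3.25:
  [0→2]: (55.31+28.76)/2 × 2 = 84.07
  [2→2.25]: (28.76+26.50)/2 × 0.25 = 6.9075
  [2.25→3.25]: (26.50+19.11)/2 × 1 = 22.805
  Sum = 113.7825 µg/mL·h
k_e = ln2 / t½ = 0.693147 / 2.12 = 0.3270 h^-1
Extrapolated tail: C_last / k_e = 19.11 / 0.327 = 58.440
AUC_0→∞ = 113.7825 + 58.440 = 172.2225 µg/mL·h

AUC = 172 µg/mL·h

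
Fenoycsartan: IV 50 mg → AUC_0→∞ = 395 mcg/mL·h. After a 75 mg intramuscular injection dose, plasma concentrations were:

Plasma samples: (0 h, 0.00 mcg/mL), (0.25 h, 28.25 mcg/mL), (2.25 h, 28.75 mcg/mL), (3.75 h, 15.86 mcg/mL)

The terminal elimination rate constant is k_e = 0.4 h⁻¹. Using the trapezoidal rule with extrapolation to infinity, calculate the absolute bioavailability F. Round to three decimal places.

Trapezoidal AUC_0→3.75 (intramuscular injection):
  [0→0.25]: (0.00+28.25)/2 × 0.25 = 3.53125
  [0.25→2.25]: (28.25+28.75)/2 × 2 = 57.0
  [2.25→3.75]: (28.75+15.86)/2 × 1.5 = 33.4575
  Sum = 93.98875 mcg/mL·h
Tail: C_last/k_e = 15.86/0.4 = 39.650
AUC_0→∞ (intramuscular injection) = 93.98875 + 39.650 = 133.63875 mcg/mL·h
F = (AUC_ev/D_ev)/(AUC_iv/D_iv) = (133.63875/75)/(395/50) = 1.78185/7.9 = 0.2256

F = 0.226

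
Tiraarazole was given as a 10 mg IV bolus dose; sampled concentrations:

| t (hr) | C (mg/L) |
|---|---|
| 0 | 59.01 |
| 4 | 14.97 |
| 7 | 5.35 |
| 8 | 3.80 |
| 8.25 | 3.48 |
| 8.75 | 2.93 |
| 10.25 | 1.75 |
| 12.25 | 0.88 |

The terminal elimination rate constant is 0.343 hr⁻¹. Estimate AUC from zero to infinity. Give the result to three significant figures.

AUC = 194 mg/L·hr

Trapezoidal AUC_0→12.25:
  [0→4]: (59.01+14.97)/2 × 4 = 147.96
  [4→7]: (14.97+5.35)/2 × 3 = 30.48
  [7→8]: (5.35+3.80)/2 × 1 = 4.575
  [8→8.25]: (3.80+3.48)/2 × 0.25 = 0.91
  [8.25→8.75]: (3.48+2.93)/2 × 0.5 = 1.6025
  [8.75→10.25]: (2.93+1.75)/2 × 1.5 = 3.51
  [10.25→12.25]: (1.75+0.88)/2 × 2 = 2.63
  Sum = 191.6675 mg/L·hr
Extrapolated tail: C_last / k_e = 0.88 / 0.343 = 2.566
AUC_0→∞ = 191.6675 + 2.566 = 194.2335 mg/L·hr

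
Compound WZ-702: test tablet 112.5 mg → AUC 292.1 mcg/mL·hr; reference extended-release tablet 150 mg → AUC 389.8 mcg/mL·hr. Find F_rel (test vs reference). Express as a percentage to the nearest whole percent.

F_rel = 100%

F_rel = (AUC_test/D_test) / (AUC_ref/D_ref)
      = (292.1/112.5) / (389.8/150)
      = 2.59644 / 2.59867 = 0.9991 = 99.91%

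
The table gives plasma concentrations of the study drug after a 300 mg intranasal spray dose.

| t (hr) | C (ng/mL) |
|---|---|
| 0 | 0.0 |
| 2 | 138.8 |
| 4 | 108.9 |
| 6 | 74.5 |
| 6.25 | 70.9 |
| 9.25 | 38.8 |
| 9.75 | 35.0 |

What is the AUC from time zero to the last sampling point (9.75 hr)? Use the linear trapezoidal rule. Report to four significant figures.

Trapezoidal AUC_0→9.75:
  [0→2]: (0.0+138.8)/2 × 2 = 138.8
  [2→4]: (138.8+108.9)/2 × 2 = 247.7
  [4→6]: (108.9+74.5)/2 × 2 = 183.4
  [6→6.25]: (74.5+70.9)/2 × 0.25 = 18.175
  [6.25→9.25]: (70.9+38.8)/2 × 3 = 164.55
  [9.25→9.75]: (38.8+35.0)/2 × 0.5 = 18.45
  Sum = 771.075 ng/mL·hr

AUC = 771.1 ng/mL·hr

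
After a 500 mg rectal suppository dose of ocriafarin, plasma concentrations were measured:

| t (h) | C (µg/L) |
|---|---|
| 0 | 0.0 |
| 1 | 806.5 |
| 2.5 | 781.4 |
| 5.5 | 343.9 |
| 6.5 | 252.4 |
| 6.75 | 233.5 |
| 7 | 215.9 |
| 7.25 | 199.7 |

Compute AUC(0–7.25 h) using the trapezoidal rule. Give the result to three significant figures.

AUC = 3750 µg/L·h

Trapezoidal AUC_0→7.25:
  [0→1]: (0.0+806.5)/2 × 1 = 403.25
  [1→2.5]: (806.5+781.4)/2 × 1.5 = 1190.925
  [2.5→5.5]: (781.4+343.9)/2 × 3 = 1687.95
  [5.5→6.5]: (343.9+252.4)/2 × 1 = 298.15
  [6.5→6.75]: (252.4+233.5)/2 × 0.25 = 60.7375
  [6.75→7]: (233.5+215.9)/2 × 0.25 = 56.175
  [7→7.25]: (215.9+199.7)/2 × 0.25 = 51.95
  Sum = 3749.1375 µg/L·h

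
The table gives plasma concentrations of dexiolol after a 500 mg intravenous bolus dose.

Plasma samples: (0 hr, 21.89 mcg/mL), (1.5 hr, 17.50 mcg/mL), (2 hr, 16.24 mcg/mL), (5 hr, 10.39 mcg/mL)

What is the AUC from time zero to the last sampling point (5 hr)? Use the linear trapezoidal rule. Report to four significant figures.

Trapezoidal AUC_0→5:
  [0→1.5]: (21.89+17.50)/2 × 1.5 = 29.5425
  [1.5→2]: (17.50+16.24)/2 × 0.5 = 8.435
  [2→5]: (16.24+10.39)/2 × 3 = 39.945
  Sum = 77.9225 mcg/mL·hr

AUC = 77.92 mcg/mL·hr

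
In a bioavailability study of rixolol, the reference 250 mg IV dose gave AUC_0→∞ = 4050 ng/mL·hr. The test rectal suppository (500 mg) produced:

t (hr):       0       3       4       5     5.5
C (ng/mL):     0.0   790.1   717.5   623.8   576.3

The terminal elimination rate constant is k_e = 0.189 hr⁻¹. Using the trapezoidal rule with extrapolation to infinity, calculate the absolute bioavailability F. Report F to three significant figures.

F = 0.736

Trapezoidal AUC_0→5.5 (rectal suppository):
  [0→3]: (0.0+790.1)/2 × 3 = 1185.15
  [3→4]: (790.1+717.5)/2 × 1 = 753.8
  [4→5]: (717.5+623.8)/2 × 1 = 670.65
  [5→5.5]: (623.8+576.3)/2 × 0.5 = 300.025
  Sum = 2909.625 ng/mL·hr
Tail: C_last/k_e = 576.3/0.189 = 3049.206
AUC_0→∞ (rectal suppository) = 2909.625 + 3049.206 = 5958.831 ng/mL·hr
F = (AUC_ev/D_ev)/(AUC_iv/D_iv) = (5958.831/500)/(4050/250) = 11.917662/16.2 = 0.7357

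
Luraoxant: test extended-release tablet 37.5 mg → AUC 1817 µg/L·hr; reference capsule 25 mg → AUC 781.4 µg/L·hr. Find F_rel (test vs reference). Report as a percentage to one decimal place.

F_rel = (AUC_test/D_test) / (AUC_ref/D_ref)
      = (1817/37.5) / (781.4/25)
      = 48.4533 / 31.256 = 1.5502 = 155.02%

F_rel = 155.0%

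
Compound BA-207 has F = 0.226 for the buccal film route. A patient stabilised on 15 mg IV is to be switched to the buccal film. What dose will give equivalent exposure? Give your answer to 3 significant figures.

For equal systemic exposure: F × D_ev = D_iv
D_ev = D_iv / F = 15 / 0.226 = 66.3717 mg

D_buccal = 66.4 mg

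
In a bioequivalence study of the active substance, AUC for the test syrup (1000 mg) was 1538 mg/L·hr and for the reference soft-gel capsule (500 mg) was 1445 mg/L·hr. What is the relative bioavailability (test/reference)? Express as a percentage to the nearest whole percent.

F_rel = (AUC_test/D_test) / (AUC_ref/D_ref)
      = (1538/1000) / (1445/500)
      = 1.538 / 2.89 = 0.5322 = 53.22%

F_rel = 53%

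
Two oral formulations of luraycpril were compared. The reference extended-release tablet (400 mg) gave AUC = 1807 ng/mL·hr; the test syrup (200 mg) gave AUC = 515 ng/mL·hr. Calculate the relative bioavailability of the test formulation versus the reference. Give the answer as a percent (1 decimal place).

F_rel = (AUC_test/D_test) / (AUC_ref/D_ref)
      = (515/200) / (1807/400)
      = 2.575 / 4.5175 = 0.5700 = 57.00%

F_rel = 57.0%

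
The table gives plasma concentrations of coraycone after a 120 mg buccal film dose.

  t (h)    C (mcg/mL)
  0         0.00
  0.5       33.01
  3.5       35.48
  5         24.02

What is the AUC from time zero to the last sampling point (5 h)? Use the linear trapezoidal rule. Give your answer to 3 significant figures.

Trapezoidal AUC_0→5:
  [0→0.5]: (0.00+33.01)/2 × 0.5 = 8.2525
  [0.5→3.5]: (33.01+35.48)/2 × 3 = 102.735
  [3.5→5]: (35.48+24.02)/2 × 1.5 = 44.625
  Sum = 155.6125 mcg/mL·h

AUC = 156 mcg/mL·h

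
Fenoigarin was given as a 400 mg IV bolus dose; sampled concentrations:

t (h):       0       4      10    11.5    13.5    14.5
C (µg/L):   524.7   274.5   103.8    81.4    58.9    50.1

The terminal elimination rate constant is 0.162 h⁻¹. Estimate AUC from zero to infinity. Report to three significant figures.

Trapezoidal AUC_0→14.5:
  [0→4]: (524.7+274.5)/2 × 4 = 1598.4
  [4→10]: (274.5+103.8)/2 × 6 = 1134.9
  [10→11.5]: (103.8+81.4)/2 × 1.5 = 138.9
  [11.5→13.5]: (81.4+58.9)/2 × 2 = 140.3
  [13.5→14.5]: (58.9+50.1)/2 × 1 = 54.5
  Sum = 3067.0 µg/L·h
Extrapolated tail: C_last / k_e = 50.1 / 0.162 = 309.259
AUC_0→∞ = 3067.0 + 309.259 = 3376.259 µg/L·h

AUC = 3380 µg/L·h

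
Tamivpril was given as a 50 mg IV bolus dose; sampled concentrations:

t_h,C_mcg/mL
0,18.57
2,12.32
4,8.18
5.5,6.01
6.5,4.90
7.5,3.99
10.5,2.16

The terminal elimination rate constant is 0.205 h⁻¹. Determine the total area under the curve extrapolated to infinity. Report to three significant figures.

Trapezoidal AUC_0→10.5:
  [0→2]: (18.57+12.32)/2 × 2 = 30.89
  [2→4]: (12.32+8.18)/2 × 2 = 20.5
  [4→5.5]: (8.18+6.01)/2 × 1.5 = 10.6425
  [5.5→6.5]: (6.01+4.90)/2 × 1 = 5.455
  [6.5→7.5]: (4.90+3.99)/2 × 1 = 4.445
  [7.5→10.5]: (3.99+2.16)/2 × 3 = 9.225
  Sum = 81.1575 mcg/mL·h
Extrapolated tail: C_last / k_e = 2.16 / 0.205 = 10.537
AUC_0→∞ = 81.1575 + 10.537 = 91.6945 mcg/mL·h

AUC = 91.7 mcg/mL·h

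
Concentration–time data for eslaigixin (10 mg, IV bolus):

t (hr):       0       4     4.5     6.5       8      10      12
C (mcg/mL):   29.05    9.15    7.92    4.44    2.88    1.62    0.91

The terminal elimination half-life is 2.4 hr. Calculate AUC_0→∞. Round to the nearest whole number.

AUC = 109 mcg/mL·hr

Trapezoidal AUC_0→12:
  [0→4]: (29.05+9.15)/2 × 4 = 76.4
  [4→4.5]: (9.15+7.92)/2 × 0.5 = 4.2675
  [4.5→6.5]: (7.92+4.44)/2 × 2 = 12.36
  [6.5→8]: (4.44+2.88)/2 × 1.5 = 5.49
  [8→10]: (2.88+1.62)/2 × 2 = 4.5
  [10→12]: (1.62+0.91)/2 × 2 = 2.53
  Sum = 105.5475 mcg/mL·hr
k_e = ln2 / t½ = 0.693147 / 2.4 = 0.2888 hr^-1
Extrapolated tail: C_last / k_e = 0.91 / 0.2888 = 3.151
AUC_0→∞ = 105.5475 + 3.151 = 108.6985 mcg/mL·hr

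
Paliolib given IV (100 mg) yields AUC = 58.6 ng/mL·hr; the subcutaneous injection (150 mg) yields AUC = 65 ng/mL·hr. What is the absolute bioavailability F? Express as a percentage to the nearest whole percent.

F = 74%

F = (AUC_ev / D_ev) / (AUC_iv / D_iv)
  = (65/150) / (58.6/100)
  = 0.433333 / 0.586 = 0.7395
  = 73.95%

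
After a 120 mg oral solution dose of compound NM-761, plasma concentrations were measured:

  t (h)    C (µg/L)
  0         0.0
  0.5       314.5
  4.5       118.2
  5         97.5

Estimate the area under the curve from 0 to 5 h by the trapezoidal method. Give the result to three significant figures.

Trapezoidal AUC_0→5:
  [0→0.5]: (0.0+314.5)/2 × 0.5 = 78.625
  [0.5→4.5]: (314.5+118.2)/2 × 4 = 865.4
  [4.5→5]: (118.2+97.5)/2 × 0.5 = 53.925
  Sum = 997.95 µg/L·h

AUC = 998 µg/L·h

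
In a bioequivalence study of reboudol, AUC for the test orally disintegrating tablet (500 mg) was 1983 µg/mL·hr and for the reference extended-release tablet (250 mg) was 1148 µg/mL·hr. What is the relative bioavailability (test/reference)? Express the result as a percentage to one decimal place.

F_rel = (AUC_test/D_test) / (AUC_ref/D_ref)
      = (1983/500) / (1148/250)
      = 3.966 / 4.592 = 0.8637 = 86.37%

F_rel = 86.4%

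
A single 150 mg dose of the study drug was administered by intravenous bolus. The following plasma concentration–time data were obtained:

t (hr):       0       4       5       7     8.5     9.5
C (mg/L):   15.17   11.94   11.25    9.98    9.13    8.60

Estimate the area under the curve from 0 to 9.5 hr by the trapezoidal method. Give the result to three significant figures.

AUC = 110 mg/L·hr

Trapezoidal AUC_0→9.5:
  [0→4]: (15.17+11.94)/2 × 4 = 54.22
  [4→5]: (11.94+11.25)/2 × 1 = 11.595
  [5→7]: (11.25+9.98)/2 × 2 = 21.23
  [7→8.5]: (9.98+9.13)/2 × 1.5 = 14.3325
  [8.5→9.5]: (9.13+8.60)/2 × 1 = 8.865
  Sum = 110.2425 mg/L·hr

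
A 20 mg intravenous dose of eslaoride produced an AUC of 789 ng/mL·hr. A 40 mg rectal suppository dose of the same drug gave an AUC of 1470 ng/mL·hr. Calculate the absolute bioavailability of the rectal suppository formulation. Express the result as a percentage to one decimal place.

F = 93.2%

F = (AUC_ev / D_ev) / (AUC_iv / D_iv)
  = (1470/40) / (789/20)
  = 36.75 / 39.45 = 0.9316
  = 93.16%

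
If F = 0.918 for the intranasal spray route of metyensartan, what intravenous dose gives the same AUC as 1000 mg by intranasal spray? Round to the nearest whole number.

Systemic exposure from an extravascular dose = F × D_ev, so the equivalent IV dose is F × D_ev.
D_iv = F × D_ev = 0.918 × 1000 = 918 mg

D_iv = 918 mg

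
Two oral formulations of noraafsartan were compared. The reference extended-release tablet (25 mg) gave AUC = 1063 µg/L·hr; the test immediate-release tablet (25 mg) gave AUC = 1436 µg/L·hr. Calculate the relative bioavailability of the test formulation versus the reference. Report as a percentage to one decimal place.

F_rel = (AUC_test/D_test) / (AUC_ref/D_ref)
      = (1436/25) / (1063/25)
      = 57.44 / 42.52 = 1.3509 = 135.09%

F_rel = 135.1%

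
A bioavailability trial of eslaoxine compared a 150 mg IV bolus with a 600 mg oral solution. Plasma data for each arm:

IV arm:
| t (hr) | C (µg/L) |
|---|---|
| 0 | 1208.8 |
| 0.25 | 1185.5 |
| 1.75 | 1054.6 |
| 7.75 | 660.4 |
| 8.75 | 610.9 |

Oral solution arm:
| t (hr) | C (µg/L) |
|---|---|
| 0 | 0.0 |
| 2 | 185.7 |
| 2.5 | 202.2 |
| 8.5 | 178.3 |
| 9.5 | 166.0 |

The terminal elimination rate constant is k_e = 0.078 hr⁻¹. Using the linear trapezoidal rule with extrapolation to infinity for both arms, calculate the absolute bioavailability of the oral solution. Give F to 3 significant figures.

F = 0.0597

Trapezoidal AUC_0→8.75 (IV):
  [0→0.25]: (1208.8+1185.5)/2 × 0.25 = 299.2875
  [0.25→1.75]: (1185.5+1054.6)/2 × 1.5 = 1680.075
  [1.75→7.75]: (1054.6+660.4)/2 × 6 = 5145.0
  [7.75→8.75]: (660.4+610.9)/2 × 1 = 635.65
  Sum = 7760.0125 µg/L·hr
IV tail: 610.9/0.078 = 7832.051; AUC_iv,0→∞ = 7760.0125 + 7832.051 = 15592.0635 µg/L·hr
Trapezoidal AUC_0→9.5 (oral solution):
  [0→2]: (0.0+185.7)/2 × 2 = 185.7
  [2→2.5]: (185.7+202.2)/2 × 0.5 = 96.975
  [2.5→8.5]: (202.2+178.3)/2 × 6 = 1141.5
  [8.5→9.5]: (178.3+166.0)/2 × 1 = 172.15
  Sum = 1596.325 µg/L·hr
oral solution tail: 166.0/0.078 = 2128.205; AUC_ev,0→∞ = 1596.325 + 2128.205 = 3724.53 µg/L·hr
F = (AUC_ev/D_ev)/(AUC_iv/D_iv) = (3724.53/600)/(15592.0635/150) = 6.20755/103.94709 = 0.0597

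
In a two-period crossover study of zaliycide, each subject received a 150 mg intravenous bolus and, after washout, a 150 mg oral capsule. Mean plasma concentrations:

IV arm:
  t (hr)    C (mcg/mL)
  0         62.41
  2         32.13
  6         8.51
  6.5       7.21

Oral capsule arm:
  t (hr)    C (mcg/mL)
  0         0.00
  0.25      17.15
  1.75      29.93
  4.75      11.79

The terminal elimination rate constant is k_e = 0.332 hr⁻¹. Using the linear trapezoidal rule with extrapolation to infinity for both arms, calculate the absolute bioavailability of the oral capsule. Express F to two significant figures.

F = 0.67

Trapezoidal AUC_0→6.5 (IV):
  [0→2]: (62.41+32.13)/2 × 2 = 94.54
  [2→6]: (32.13+8.51)/2 × 4 = 81.28
  [6→6.5]: (8.51+7.21)/2 × 0.5 = 3.93
  Sum = 179.75 mcg/mL·hr
IV tail: 7.21/0.332 = 21.717; AUC_iv,0→∞ = 179.75 + 21.717 = 201.467 mcg/mL·hr
Trapezoidal AUC_0→4.75 (oral capsule):
  [0→0.25]: (0.00+17.15)/2 × 0.25 = 2.14375
  [0.25→1.75]: (17.15+29.93)/2 × 1.5 = 35.31
  [1.75→4.75]: (29.93+11.79)/2 × 3 = 62.58
  Sum = 100.03375 mcg/mL·hr
oral capsule tail: 11.79/0.332 = 35.512; AUC_ev,0→∞ = 100.03375 + 35.512 = 135.54575 mcg/mL·hr
F = (AUC_ev/D_ev)/(AUC_iv/D_iv) = (135.54575/150)/(201.467/150) = 0.903638/1.34311 = 0.6728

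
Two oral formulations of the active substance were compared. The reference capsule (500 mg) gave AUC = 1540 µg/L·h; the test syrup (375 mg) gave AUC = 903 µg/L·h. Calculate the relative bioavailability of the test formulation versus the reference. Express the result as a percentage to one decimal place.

F_rel = (AUC_test/D_test) / (AUC_ref/D_ref)
      = (903/375) / (1540/500)
      = 2.408 / 3.08 = 0.7818 = 78.18%

F_rel = 78.2%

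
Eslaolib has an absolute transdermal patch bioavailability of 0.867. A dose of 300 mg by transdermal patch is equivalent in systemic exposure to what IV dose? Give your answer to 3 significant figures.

Systemic exposure from an extravascular dose = F × D_ev, so the equivalent IV dose is F × D_ev.
D_iv = F × D_ev = 0.867 × 300 = 260.1 mg

D_iv = 260 mg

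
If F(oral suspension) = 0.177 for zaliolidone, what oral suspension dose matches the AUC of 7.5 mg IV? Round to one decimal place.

For equal systemic exposure: F × D_ev = D_iv
D_ev = D_iv / F = 7.5 / 0.177 = 42.3729 mg

D_oral = 42.4 mg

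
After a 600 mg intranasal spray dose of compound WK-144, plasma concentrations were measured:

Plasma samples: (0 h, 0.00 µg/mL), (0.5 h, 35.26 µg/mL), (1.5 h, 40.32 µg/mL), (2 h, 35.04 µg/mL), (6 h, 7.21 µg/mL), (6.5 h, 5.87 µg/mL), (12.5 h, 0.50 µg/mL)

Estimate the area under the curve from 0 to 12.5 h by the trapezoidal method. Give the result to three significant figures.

AUC = 172 µg/mL·h

Trapezoidal AUC_0→12.5:
  [0→0.5]: (0.00+35.26)/2 × 0.5 = 8.815
  [0.5→1.5]: (35.26+40.32)/2 × 1 = 37.79
  [1.5→2]: (40.32+35.04)/2 × 0.5 = 18.84
  [2→6]: (35.04+7.21)/2 × 4 = 84.5
  [6→6.5]: (7.21+5.87)/2 × 0.5 = 3.27
  [6.5→12.5]: (5.87+0.50)/2 × 6 = 19.11
  Sum = 172.325 µg/mL·h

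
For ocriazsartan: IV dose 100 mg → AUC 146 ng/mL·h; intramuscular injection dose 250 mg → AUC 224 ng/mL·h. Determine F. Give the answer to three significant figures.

F = 0.614

F = (AUC_ev / D_ev) / (AUC_iv / D_iv)
  = (224/250) / (146/100)
  = 0.896 / 1.46 = 0.6137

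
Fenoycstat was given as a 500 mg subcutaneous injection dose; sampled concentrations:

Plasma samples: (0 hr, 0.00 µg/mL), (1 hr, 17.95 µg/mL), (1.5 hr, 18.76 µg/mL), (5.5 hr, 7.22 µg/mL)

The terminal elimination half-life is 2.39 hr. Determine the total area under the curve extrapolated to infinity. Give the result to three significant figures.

Trapezoidal AUC_0→5.5:
  [0→1]: (0.00+17.95)/2 × 1 = 8.975
  [1→1.5]: (17.95+18.76)/2 × 0.5 = 9.1775
  [1.5→5.5]: (18.76+7.22)/2 × 4 = 51.96
  Sum = 70.1125 µg/mL·hr
k_e = ln2 / t½ = 0.693147 / 2.39 = 0.2900 hr^-1
Extrapolated tail: C_last / k_e = 7.22 / 0.29 = 24.897
AUC_0→∞ = 70.1125 + 24.897 = 95.0095 µg/mL·hr

AUC = 95.0 µg/mL·hr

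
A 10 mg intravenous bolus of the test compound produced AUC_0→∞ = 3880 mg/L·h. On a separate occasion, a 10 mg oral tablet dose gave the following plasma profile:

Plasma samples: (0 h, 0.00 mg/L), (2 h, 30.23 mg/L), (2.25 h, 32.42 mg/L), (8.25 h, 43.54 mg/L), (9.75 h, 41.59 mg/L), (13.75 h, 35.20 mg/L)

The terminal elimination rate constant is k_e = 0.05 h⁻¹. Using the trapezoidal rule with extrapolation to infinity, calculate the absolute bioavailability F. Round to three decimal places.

F = 0.306

Trapezoidal AUC_0→13.75 (oral tablet):
  [0→2]: (0.00+30.23)/2 × 2 = 30.23
  [2→2.25]: (30.23+32.42)/2 × 0.25 = 7.83125
  [2.25→8.25]: (32.42+43.54)/2 × 6 = 227.88
  [8.25→9.75]: (43.54+41.59)/2 × 1.5 = 63.8475
  [9.75→13.75]: (41.59+35.20)/2 × 4 = 153.58
  Sum = 483.36875 mg/L·h
Tail: C_last/k_e = 35.20/0.05 = 704.000
AUC_0→∞ (oral tablet) = 483.36875 + 704.000 = 1187.36875 mg/L·h
F = (AUC_ev/D_ev)/(AUC_iv/D_iv) = (1187.36875/10)/(3880/10) = 118.737/388 = 0.3060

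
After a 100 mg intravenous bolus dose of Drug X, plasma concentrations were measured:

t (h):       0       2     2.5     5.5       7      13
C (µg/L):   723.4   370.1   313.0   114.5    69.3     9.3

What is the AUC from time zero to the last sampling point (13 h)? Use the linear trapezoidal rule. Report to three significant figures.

AUC = 2280 µg/L·h

Trapezoidal AUC_0→13:
  [0→2]: (723.4+370.1)/2 × 2 = 1093.5
  [2→2.5]: (370.1+313.0)/2 × 0.5 = 170.775
  [2.5→5.5]: (313.0+114.5)/2 × 3 = 641.25
  [5.5→7]: (114.5+69.3)/2 × 1.5 = 137.85
  [7→13]: (69.3+9.3)/2 × 6 = 235.8
  Sum = 2279.175 µg/L·h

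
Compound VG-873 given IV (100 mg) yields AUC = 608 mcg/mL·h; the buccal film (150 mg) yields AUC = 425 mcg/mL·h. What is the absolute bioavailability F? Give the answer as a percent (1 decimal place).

F = 46.6%

F = (AUC_ev / D_ev) / (AUC_iv / D_iv)
  = (425/150) / (608/100)
  = 2.83333 / 6.08 = 0.4660
  = 46.60%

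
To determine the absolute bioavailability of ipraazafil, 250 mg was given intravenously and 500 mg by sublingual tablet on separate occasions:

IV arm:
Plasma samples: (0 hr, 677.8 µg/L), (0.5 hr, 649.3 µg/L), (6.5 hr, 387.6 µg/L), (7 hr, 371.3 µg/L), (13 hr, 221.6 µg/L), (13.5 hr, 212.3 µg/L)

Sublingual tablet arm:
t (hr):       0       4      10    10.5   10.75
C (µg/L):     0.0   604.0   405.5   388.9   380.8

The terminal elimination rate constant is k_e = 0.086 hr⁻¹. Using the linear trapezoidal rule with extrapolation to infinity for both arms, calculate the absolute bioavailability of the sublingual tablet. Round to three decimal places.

Trapezoidal AUC_0→13.5 (IV):
  [0→0.5]: (677.8+649.3)/2 × 0.5 = 331.775
  [0.5→6.5]: (649.3+387.6)/2 × 6 = 3110.7
  [6.5→7]: (387.6+371.3)/2 × 0.5 = 189.725
  [7→13]: (371.3+221.6)/2 × 6 = 1778.7
  [13→13.5]: (221.6+212.3)/2 × 0.5 = 108.475
  Sum = 5519.375 µg/L·hr
IV tail: 212.3/0.086 = 2468.605; AUC_iv,0→∞ = 5519.375 + 2468.605 = 7987.98 µg/L·hr
Trapezoidal AUC_0→10.75 (sublingual tablet):
  [0→4]: (0.0+604.0)/2 × 4 = 1208.0
  [4→10]: (604.0+405.5)/2 × 6 = 3028.5
  [10→10.5]: (405.5+388.9)/2 × 0.5 = 198.6
  [10.5→10.75]: (388.9+380.8)/2 × 0.25 = 96.2125
  Sum = 4531.3125 µg/L·hr
sublingual tablet tail: 380.8/0.086 = 4427.907; AUC_ev,0→∞ = 4531.3125 + 4427.907 = 8959.2195 µg/L·hr
F = (AUC_ev/D_ev)/(AUC_iv/D_iv) = (8959.2195/500)/(7987.98/250) = 17.918439/31.95192 = 0.5608

F = 0.561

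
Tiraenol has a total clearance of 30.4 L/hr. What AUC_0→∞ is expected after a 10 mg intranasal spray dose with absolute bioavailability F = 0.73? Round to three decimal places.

AUC = 0.240 mg/L·hr

AUC_0→∞ = F × Dose / CL
        = 0.73 × 10 / 30.4 = 0.240132 mg/L·hr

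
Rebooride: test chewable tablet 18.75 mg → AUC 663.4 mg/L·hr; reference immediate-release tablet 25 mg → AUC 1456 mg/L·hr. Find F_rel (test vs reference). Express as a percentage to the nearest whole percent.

F_rel = 61%

F_rel = (AUC_test/D_test) / (AUC_ref/D_ref)
      = (663.4/18.75) / (1456/25)
      = 35.3813 / 58.24 = 0.6075 = 60.75%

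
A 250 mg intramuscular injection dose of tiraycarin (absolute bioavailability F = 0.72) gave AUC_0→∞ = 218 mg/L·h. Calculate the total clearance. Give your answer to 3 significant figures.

CL = F × Dose / AUC_0→∞
   = 0.72 × 250 / 218 = 0.825688 L/h

CL = 0.826 L/h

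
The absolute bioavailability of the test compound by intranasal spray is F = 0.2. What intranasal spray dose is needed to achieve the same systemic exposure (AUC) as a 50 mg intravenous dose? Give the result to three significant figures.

For equal systemic exposure: F × D_ev = D_iv
D_ev = D_iv / F = 50 / 0.2 = 250 mg

D_intranasal = 250 mg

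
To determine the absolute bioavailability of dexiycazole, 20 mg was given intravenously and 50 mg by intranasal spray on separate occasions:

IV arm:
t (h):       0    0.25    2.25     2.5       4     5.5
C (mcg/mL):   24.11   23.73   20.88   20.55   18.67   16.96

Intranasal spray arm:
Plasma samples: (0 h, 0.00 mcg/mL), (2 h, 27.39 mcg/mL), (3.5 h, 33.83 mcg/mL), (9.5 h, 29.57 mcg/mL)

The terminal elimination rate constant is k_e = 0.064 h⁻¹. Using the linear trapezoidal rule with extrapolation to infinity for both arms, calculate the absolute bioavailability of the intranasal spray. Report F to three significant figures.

Trapezoidal AUC_0→5.5 (IV):
  [0→0.25]: (24.11+23.73)/2 × 0.25 = 5.98
  [0.25→2.25]: (23.73+20.88)/2 × 2 = 44.61
  [2.25→2.5]: (20.88+20.55)/2 × 0.25 = 5.17875
  [2.5→4]: (20.55+18.67)/2 × 1.5 = 29.415
  [4→5.5]: (18.67+16.96)/2 × 1.5 = 26.7225
  Sum = 111.90625 mcg/mL·h
IV tail: 16.96/0.064 = 265.000; AUC_iv,0→∞ = 111.90625 + 265.000 = 376.90625 mcg/mL·h
Trapezoidal AUC_0→9.5 (intranasal spray):
  [0→2]: (0.00+27.39)/2 × 2 = 27.39
  [2→3.5]: (27.39+33.83)/2 × 1.5 = 45.915
  [3.5→9.5]: (33.83+29.57)/2 × 6 = 190.2
  Sum = 263.505 mcg/mL·h
intranasal spray tail: 29.57/0.064 = 462.031; AUC_ev,0→∞ = 263.505 + 462.031 = 725.536 mcg/mL·h
F = (AUC_ev/D_ev)/(AUC_iv/D_iv) = (725.536/50)/(376.90625/20) = 14.51072/18.8453 = 0.7700

F = 0.770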